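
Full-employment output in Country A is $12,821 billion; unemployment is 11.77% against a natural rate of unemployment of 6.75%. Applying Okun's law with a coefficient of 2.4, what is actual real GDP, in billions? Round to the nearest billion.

$11,276 billion

Unemployment gap = 11.77 - 6.75 = 5.02 points, so the output gap is -2.4 × 5.02 = -12.048%.
Actual GDP = 12821 × (1 - 12.048/100) = 12821 × 0.87952 ≈ 11276 billion.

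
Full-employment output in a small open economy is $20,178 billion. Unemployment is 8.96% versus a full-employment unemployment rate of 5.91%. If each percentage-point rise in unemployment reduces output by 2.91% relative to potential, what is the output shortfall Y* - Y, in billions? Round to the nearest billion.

Output gap = -2.91 × (8.96 - 5.91) = -2.91 × 3.05 = -8.8755%.
Actual GDP ≈ 20178 × 0.911245 ≈ 18387 billion, so the shortfall is 20178 - 18387 = 1791 billion.

$1,791 billion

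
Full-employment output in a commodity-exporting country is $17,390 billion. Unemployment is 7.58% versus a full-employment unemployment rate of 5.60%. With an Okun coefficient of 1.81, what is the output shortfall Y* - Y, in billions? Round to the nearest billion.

$623 billion

Output gap = -1.81 × (7.58 - 5.6) = -1.81 × 1.98 = -3.5838%.
Actual GDP ≈ 17390 × 0.964162 ≈ 16767 billion, so the shortfall is 17390 - 16767 = 623 billion.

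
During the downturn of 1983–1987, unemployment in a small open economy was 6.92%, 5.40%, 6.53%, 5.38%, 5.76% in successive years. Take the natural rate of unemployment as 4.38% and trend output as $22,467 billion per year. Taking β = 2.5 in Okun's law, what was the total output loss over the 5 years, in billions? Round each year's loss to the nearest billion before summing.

$4,545 billion

Year 1983: gap = -2.5 × (6.92 - 4.38) = -6.35%, loss ≈ 22467 × 6.35/100 ≈ 1427.
Year 1984: gap = -2.5 × (5.4 - 4.38) = -2.55%, loss ≈ 22467 × 2.55/100 ≈ 573.
Year 1985: gap = -2.5 × (6.53 - 4.38) = -5.375%, loss ≈ 22467 × 5.375/100 ≈ 1208.
Year 1986: gap = -2.5 × (5.38 - 4.38) = -2.5%, loss ≈ 22467 × 2.5/100 ≈ 562.
Year 1987: gap = -2.5 × (5.76 - 4.38) = -3.45%, loss ≈ 22467 × 3.45/100 ≈ 775.
Total lost output = 1427 + 573 + 1208 + 562 + 775 = 4545 billion.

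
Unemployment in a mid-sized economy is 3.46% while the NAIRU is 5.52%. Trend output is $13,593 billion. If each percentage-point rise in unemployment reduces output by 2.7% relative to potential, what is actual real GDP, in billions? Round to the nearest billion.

$14,349 billion

Unemployment gap = 3.46 - 5.52 = -2.06 points, so the output gap is -2.7 × (-2.06) = 5.562%.
Actual GDP = 13593 × (1 + 5.562/100) = 13593 × 1.05562 ≈ 14349 billion.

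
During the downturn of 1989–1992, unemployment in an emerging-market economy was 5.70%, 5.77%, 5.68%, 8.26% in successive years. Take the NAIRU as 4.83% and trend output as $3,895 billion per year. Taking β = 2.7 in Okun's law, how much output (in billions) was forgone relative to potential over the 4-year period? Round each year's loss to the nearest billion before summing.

Year 1989: gap = -2.7 × (5.7 - 4.83) = -2.349%, loss ≈ 3895 × 2.349/100 ≈ 91.
Year 1990: gap = -2.7 × (5.77 - 4.83) = -2.538%, loss ≈ 3895 × 2.538/100 ≈ 99.
Year 1991: gap = -2.7 × (5.68 - 4.83) = -2.295%, loss ≈ 3895 × 2.295/100 ≈ 89.
Year 1992: gap = -2.7 × (8.26 - 4.83) = -9.261%, loss ≈ 3895 × 9.261/100 ≈ 361.
Total lost output = 91 + 99 + 89 + 361 = 640 billion.

$640 billion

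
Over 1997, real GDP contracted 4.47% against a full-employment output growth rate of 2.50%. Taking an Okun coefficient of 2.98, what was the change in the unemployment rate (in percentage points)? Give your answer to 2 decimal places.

Growth-rate Okun's law: g_Y = g_Y* - β × Δu, so Δu = (g_Y* - g_Y)/β.
Δu = (2.5 + 4.47)/2.98 = 6.97/2.98 = 2.34 percentage points.

2.34 percentage points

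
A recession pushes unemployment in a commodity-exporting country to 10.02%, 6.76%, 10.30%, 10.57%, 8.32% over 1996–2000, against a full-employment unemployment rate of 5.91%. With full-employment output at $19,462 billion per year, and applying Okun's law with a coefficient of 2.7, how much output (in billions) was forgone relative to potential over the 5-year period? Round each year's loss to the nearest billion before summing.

$8,629 billion

Year 1996: gap = -2.7 × (10.02 - 5.91) = -11.097%, loss ≈ 19462 × 11.097/100 ≈ 2160.
Year 1997: gap = -2.7 × (6.76 - 5.91) = -2.295%, loss ≈ 19462 × 2.295/100 ≈ 447.
Year 1998: gap = -2.7 × (10.3 - 5.91) = -11.853%, loss ≈ 19462 × 11.853/100 ≈ 2307.
Year 1999: gap = -2.7 × (10.57 - 5.91) = -12.582%, loss ≈ 19462 × 12.582/100 ≈ 2449.
Year 2000: gap = -2.7 × (8.32 - 5.91) = -6.507%, loss ≈ 19462 × 6.507/100 ≈ 1266.
Total lost output = 2160 + 447 + 2307 + 2449 + 1266 = 8629 billion.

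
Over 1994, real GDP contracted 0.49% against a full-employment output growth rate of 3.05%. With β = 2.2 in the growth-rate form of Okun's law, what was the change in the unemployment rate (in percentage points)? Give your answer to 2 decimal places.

Growth-rate Okun's law: g_Y = g_Y* - β × Δu, so Δu = (g_Y* - g_Y)/β.
Δu = (3.05 + 0.49)/2.2 = 3.54/2.2 = 1.61 percentage points.

1.61 percentage points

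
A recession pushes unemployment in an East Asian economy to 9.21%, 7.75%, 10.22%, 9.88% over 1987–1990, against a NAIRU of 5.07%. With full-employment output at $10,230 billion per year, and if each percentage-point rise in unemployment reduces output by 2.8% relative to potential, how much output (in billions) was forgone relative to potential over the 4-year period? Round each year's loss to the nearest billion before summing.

$4,807 billion

Year 1987: gap = -2.8 × (9.21 - 5.07) = -11.592%, loss ≈ 10230 × 11.592/100 ≈ 1186.
Year 1988: gap = -2.8 × (7.75 - 5.07) = -7.504%, loss ≈ 10230 × 7.504/100 ≈ 768.
Year 1989: gap = -2.8 × (10.22 - 5.07) = -14.42%, loss ≈ 10230 × 14.42/100 ≈ 1475.
Year 1990: gap = -2.8 × (9.88 - 5.07) = -13.468%, loss ≈ 10230 × 13.468/100 ≈ 1378.
Total lost output = 1186 + 768 + 1475 + 1378 = 4807 billion.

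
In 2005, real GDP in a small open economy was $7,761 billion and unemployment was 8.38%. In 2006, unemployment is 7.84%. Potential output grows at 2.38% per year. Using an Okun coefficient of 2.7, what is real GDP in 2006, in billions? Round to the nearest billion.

Δu = 7.84 - 8.38 = -0.54 points.
Okun's law (growth form): g_Y = g_Y* - β × Δu = 2.38 - 2.7 × (-0.54) = 2.38 + 1.458 = 3.838%.
Real GDP in the next year = 7761 × (1 + 3.838/100) = 7761 × 1.03838 ≈ 8059 billion.

$8,059 billion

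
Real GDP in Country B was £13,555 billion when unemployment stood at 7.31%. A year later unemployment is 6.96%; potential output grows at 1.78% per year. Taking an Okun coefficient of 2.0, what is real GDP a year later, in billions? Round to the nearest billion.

Δu = 6.96 - 7.31 = -0.35 points.
Okun's law (growth form): g_Y = g_Y* - β × Δu = 1.78 - 2.0 × (-0.35) = 1.78 + 0.7 = 2.48%.
Real GDP in the next year = 13555 × (1 + 2.48/100) = 13555 × 1.0248 ≈ 13891 billion.

£13,891 billion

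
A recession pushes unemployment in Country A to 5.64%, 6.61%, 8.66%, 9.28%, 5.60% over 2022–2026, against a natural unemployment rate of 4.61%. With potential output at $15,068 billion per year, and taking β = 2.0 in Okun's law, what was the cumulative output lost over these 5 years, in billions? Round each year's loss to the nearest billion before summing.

Year 2022: gap = -2.0 × (5.64 - 4.61) = -2.06%, loss ≈ 15068 × 2.06/100 ≈ 310.
Year 2023: gap = -2.0 × (6.61 - 4.61) = -4%, loss ≈ 15068 × 4/100 ≈ 603.
Year 2024: gap = -2.0 × (8.66 - 4.61) = -8.1%, loss ≈ 15068 × 8.1/100 ≈ 1221.
Year 2025: gap = -2.0 × (9.28 - 4.61) = -9.34%, loss ≈ 15068 × 9.34/100 ≈ 1407.
Year 2026: gap = -2.0 × (5.6 - 4.61) = -1.98%, loss ≈ 15068 × 1.98/100 ≈ 298.
Total lost output = 310 + 603 + 1221 + 1407 + 298 = 3839 billion.

$3,839 billion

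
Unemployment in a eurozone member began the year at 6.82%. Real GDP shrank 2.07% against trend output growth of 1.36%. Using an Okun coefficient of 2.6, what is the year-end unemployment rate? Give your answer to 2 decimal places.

8.14%

Growth-rate Okun's law: g_Y = g_Y* - β × Δu, so Δu = (g_Y* - g_Y)/β.
Δu = (1.36 + 2.07)/2.6 = 3.43/2.6 = 1.32 percentage points.
Year-end unemployment = 6.82 + 1.32 = 8.14%.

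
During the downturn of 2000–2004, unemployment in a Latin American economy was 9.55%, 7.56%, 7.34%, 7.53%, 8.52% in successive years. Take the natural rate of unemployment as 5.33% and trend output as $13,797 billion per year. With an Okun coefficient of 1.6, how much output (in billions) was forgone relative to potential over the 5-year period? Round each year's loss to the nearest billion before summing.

$3,058 billion

Year 2000: gap = -1.6 × (9.55 - 5.33) = -6.752%, loss ≈ 13797 × 6.752/100 ≈ 932.
Year 2001: gap = -1.6 × (7.56 - 5.33) = -3.568%, loss ≈ 13797 × 3.568/100 ≈ 492.
Year 2002: gap = -1.6 × (7.34 - 5.33) = -3.216%, loss ≈ 13797 × 3.216/100 ≈ 444.
Year 2003: gap = -1.6 × (7.53 - 5.33) = -3.52%, loss ≈ 13797 × 3.52/100 ≈ 486.
Year 2004: gap = -1.6 × (8.52 - 5.33) = -5.104%, loss ≈ 13797 × 5.104/100 ≈ 704.
Total lost output = 932 + 492 + 444 + 486 + 704 = 3058 billion.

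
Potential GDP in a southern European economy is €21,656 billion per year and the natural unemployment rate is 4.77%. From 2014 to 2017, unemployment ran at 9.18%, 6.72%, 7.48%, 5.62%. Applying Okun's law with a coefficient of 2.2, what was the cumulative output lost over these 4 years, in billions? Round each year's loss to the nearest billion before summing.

Year 2014: gap = -2.2 × (9.18 - 4.77) = -9.702%, loss ≈ 21656 × 9.702/100 ≈ 2101.
Year 2015: gap = -2.2 × (6.72 - 4.77) = -4.29%, loss ≈ 21656 × 4.29/100 ≈ 929.
Year 2016: gap = -2.2 × (7.48 - 4.77) = -5.962%, loss ≈ 21656 × 5.962/100 ≈ 1291.
Year 2017: gap = -2.2 × (5.62 - 4.77) = -1.87%, loss ≈ 21656 × 1.87/100 ≈ 405.
Total lost output = 2101 + 929 + 1291 + 405 = 4726 billion.

€4,726 billion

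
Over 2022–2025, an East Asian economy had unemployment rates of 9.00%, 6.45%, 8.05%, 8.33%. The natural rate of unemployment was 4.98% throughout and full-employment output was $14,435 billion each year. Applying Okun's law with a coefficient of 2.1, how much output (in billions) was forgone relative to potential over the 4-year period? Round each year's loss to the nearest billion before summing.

$3,612 billion

Year 2022: gap = -2.1 × (9 - 4.98) = -8.442%, loss ≈ 14435 × 8.442/100 ≈ 1219.
Year 2023: gap = -2.1 × (6.45 - 4.98) = -3.087%, loss ≈ 14435 × 3.087/100 ≈ 446.
Year 2024: gap = -2.1 × (8.05 - 4.98) = -6.447%, loss ≈ 14435 × 6.447/100 ≈ 931.
Year 2025: gap = -2.1 × (8.33 - 4.98) = -7.035%, loss ≈ 14435 × 7.035/100 ≈ 1016.
Total lost output = 1219 + 446 + 931 + 1016 = 3612 billion.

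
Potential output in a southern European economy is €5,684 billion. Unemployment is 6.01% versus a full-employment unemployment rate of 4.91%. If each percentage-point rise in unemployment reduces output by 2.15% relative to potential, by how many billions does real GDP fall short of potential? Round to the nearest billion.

€134 billion

Output gap = -2.15 × (6.01 - 4.91) = -2.15 × 1.1 = -2.365%.
Actual GDP ≈ 5684 × 0.97635 ≈ 5550 billion, so the shortfall is 5684 - 5550 = 134 billion.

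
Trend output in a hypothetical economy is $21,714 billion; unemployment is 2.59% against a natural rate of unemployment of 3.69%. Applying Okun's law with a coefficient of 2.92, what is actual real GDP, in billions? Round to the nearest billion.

$22,411 billion

Unemployment gap = 2.59 - 3.69 = -1.1 points, so the output gap is -2.92 × (-1.1) = 3.212%.
Actual GDP = 21714 × (1 + 3.212/100) = 21714 × 1.03212 ≈ 22411 billion.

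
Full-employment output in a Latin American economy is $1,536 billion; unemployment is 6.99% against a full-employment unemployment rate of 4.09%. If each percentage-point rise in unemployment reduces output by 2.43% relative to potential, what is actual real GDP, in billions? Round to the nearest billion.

$1,428 billion

Unemployment gap = 6.99 - 4.09 = 2.9 points, so the output gap is -2.43 × 2.9 = -7.047%.
Actual GDP = 1536 × (1 - 7.047/100) = 1536 × 0.92953 ≈ 1428 billion.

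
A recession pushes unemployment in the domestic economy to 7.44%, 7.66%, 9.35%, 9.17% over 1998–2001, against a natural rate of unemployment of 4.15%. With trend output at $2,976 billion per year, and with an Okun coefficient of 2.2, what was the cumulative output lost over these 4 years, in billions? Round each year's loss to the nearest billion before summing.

$1,114 billion

Year 1998: gap = -2.2 × (7.44 - 4.15) = -7.238%, loss ≈ 2976 × 7.238/100 ≈ 215.
Year 1999: gap = -2.2 × (7.66 - 4.15) = -7.722%, loss ≈ 2976 × 7.722/100 ≈ 230.
Year 2000: gap = -2.2 × (9.35 - 4.15) = -11.44%, loss ≈ 2976 × 11.44/100 ≈ 340.
Year 2001: gap = -2.2 × (9.17 - 4.15) = -11.044%, loss ≈ 2976 × 11.044/100 ≈ 329.
Total lost output = 215 + 230 + 340 + 329 = 1114 billion.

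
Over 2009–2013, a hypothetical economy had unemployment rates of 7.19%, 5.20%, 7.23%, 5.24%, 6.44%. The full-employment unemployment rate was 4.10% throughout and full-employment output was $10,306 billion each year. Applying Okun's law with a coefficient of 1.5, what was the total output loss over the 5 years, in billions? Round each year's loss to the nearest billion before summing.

Year 2009: gap = -1.5 × (7.19 - 4.1) = -4.635%, loss ≈ 10306 × 4.635/100 ≈ 478.
Year 2010: gap = -1.5 × (5.2 - 4.1) = -1.65%, loss ≈ 10306 × 1.65/100 ≈ 170.
Year 2011: gap = -1.5 × (7.23 - 4.1) = -4.695%, loss ≈ 10306 × 4.695/100 ≈ 484.
Year 2012: gap = -1.5 × (5.24 - 4.1) = -1.71%, loss ≈ 10306 × 1.71/100 ≈ 176.
Year 2013: gap = -1.5 × (6.44 - 4.1) = -3.51%, loss ≈ 10306 × 3.51/100 ≈ 362.
Total lost output = 478 + 170 + 484 + 176 + 362 = 1670 billion.

$1,670 billion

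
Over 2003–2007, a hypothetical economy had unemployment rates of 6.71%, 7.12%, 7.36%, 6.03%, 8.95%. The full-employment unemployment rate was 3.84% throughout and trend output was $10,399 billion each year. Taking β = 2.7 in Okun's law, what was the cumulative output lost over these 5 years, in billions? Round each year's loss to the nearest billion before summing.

Year 2003: gap = -2.7 × (6.71 - 3.84) = -7.749%, loss ≈ 10399 × 7.749/100 ≈ 806.
Year 2004: gap = -2.7 × (7.12 - 3.84) = -8.856%, loss ≈ 10399 × 8.856/100 ≈ 921.
Year 2005: gap = -2.7 × (7.36 - 3.84) = -9.504%, loss ≈ 10399 × 9.504/100 ≈ 988.
Year 2006: gap = -2.7 × (6.03 - 3.84) = -5.913%, loss ≈ 10399 × 5.913/100 ≈ 615.
Year 2007: gap = -2.7 × (8.95 - 3.84) = -13.797%, loss ≈ 10399 × 13.797/100 ≈ 1435.
Total lost output = 806 + 921 + 988 + 615 + 1435 = 4765 billion.

$4,765 billion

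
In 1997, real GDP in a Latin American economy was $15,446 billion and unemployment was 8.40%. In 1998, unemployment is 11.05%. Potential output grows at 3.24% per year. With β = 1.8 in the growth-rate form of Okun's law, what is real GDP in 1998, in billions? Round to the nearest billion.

Δu = 11.05 - 8.4 = 2.65 points.
Okun's law (growth form): g_Y = g_Y* - β × Δu = 3.24 - 1.8 × (2.65) = 3.24 - 4.77 = -1.53%.
Real GDP in the next year = 15446 × (1 - 1.53/100) = 15446 × 0.9847 ≈ 15210 billion.

$15,210 billion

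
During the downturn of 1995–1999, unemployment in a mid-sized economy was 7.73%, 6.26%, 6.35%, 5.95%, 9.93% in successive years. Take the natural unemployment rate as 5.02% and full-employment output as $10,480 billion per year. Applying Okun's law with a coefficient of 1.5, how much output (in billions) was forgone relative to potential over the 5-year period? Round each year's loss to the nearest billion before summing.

$1,748 billion

Year 1995: gap = -1.5 × (7.73 - 5.02) = -4.065%, loss ≈ 10480 × 4.065/100 ≈ 426.
Year 1996: gap = -1.5 × (6.26 - 5.02) = -1.86%, loss ≈ 10480 × 1.86/100 ≈ 195.
Year 1997: gap = -1.5 × (6.35 - 5.02) = -1.995%, loss ≈ 10480 × 1.995/100 ≈ 209.
Year 1998: gap = -1.5 × (5.95 - 5.02) = -1.395%, loss ≈ 10480 × 1.395/100 ≈ 146.
Year 1999: gap = -1.5 × (9.93 - 5.02) = -7.365%, loss ≈ 10480 × 7.365/100 ≈ 772.
Total lost output = 426 + 195 + 209 + 146 + 772 = 1748 billion.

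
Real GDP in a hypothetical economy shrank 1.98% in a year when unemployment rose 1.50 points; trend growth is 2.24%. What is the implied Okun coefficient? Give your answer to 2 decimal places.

Growth form: g_Y = g_Y* - β × Δu, so β = (g_Y* - g_Y)/Δu.
β = (2.24 + 1.98)/1.50 = 4.22/1.50 = 2.81.

β ≈ 2.81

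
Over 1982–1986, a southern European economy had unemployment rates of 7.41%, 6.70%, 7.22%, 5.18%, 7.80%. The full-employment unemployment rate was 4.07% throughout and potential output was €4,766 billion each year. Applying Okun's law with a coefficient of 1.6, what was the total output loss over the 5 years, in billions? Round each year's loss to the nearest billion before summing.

€1,065 billion

Year 1982: gap = -1.6 × (7.41 - 4.07) = -5.344%, loss ≈ 4766 × 5.344/100 ≈ 255.
Year 1983: gap = -1.6 × (6.7 - 4.07) = -4.208%, loss ≈ 4766 × 4.208/100 ≈ 201.
Year 1984: gap = -1.6 × (7.22 - 4.07) = -5.04%, loss ≈ 4766 × 5.04/100 ≈ 240.
Year 1985: gap = -1.6 × (5.18 - 4.07) = -1.776%, loss ≈ 4766 × 1.776/100 ≈ 85.
Year 1986: gap = -1.6 × (7.8 - 4.07) = -5.968%, loss ≈ 4766 × 5.968/100 ≈ 284.
Total lost output = 255 + 201 + 240 + 85 + 284 = 1065 billion.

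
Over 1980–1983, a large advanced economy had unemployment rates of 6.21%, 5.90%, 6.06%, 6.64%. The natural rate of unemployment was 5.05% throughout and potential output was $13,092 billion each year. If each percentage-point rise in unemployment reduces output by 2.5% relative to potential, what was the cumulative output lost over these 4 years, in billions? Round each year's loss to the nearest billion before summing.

$1,509 billion

Year 1980: gap = -2.5 × (6.21 - 5.05) = -2.9%, loss ≈ 13092 × 2.9/100 ≈ 380.
Year 1981: gap = -2.5 × (5.9 - 5.05) = -2.125%, loss ≈ 13092 × 2.125/100 ≈ 278.
Year 1982: gap = -2.5 × (6.06 - 5.05) = -2.525%, loss ≈ 13092 × 2.525/100 ≈ 331.
Year 1983: gap = -2.5 × (6.64 - 5.05) = -3.975%, loss ≈ 13092 × 3.975/100 ≈ 520.
Total lost output = 380 + 278 + 331 + 520 = 1509 billion.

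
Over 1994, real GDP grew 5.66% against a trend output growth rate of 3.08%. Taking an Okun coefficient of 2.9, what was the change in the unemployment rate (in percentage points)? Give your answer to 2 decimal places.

Growth-rate Okun's law: g_Y = g_Y* - β × Δu, so Δu = (g_Y* - g_Y)/β.
Δu = (3.08 - 5.66)/2.9 = -2.58/2.9 = -0.89 percentage points.

-0.89 percentage points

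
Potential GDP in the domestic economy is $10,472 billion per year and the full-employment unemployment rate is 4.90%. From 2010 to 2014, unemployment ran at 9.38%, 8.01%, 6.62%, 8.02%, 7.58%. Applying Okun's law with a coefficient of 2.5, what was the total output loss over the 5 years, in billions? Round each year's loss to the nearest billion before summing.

$3,956 billion

Year 2010: gap = -2.5 × (9.38 - 4.9) = -11.2%, loss ≈ 10472 × 11.2/100 ≈ 1173.
Year 2011: gap = -2.5 × (8.01 - 4.9) = -7.775%, loss ≈ 10472 × 7.775/100 ≈ 814.
Year 2012: gap = -2.5 × (6.62 - 4.9) = -4.3%, loss ≈ 10472 × 4.3/100 ≈ 450.
Year 2013: gap = -2.5 × (8.02 - 4.9) = -7.8%, loss ≈ 10472 × 7.8/100 ≈ 817.
Year 2014: gap = -2.5 × (7.58 - 4.9) = -6.7%, loss ≈ 10472 × 6.7/100 ≈ 702.
Total lost output = 1173 + 814 + 450 + 817 + 702 = 3956 billion.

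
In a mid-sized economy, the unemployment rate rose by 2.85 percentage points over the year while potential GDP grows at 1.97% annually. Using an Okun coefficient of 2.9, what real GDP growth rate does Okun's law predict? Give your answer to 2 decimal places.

-6.30%

Growth-rate Okun's law: g_Y = g_Y* - β × Δu.
g_Y = 1.97 - 2.9 × (2.85) = 1.97 - 8.265 = -6.295%, i.e. -6.30% to 2 d.p.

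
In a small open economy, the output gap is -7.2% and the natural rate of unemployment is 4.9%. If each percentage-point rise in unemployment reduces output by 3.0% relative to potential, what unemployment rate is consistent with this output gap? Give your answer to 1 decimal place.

7.3%

From Okun's law, u - u* = -(output gap)/β = -(-7.2)/3.0 = 2.4 points.
So u = 4.9 + 2.4 = 7.3%.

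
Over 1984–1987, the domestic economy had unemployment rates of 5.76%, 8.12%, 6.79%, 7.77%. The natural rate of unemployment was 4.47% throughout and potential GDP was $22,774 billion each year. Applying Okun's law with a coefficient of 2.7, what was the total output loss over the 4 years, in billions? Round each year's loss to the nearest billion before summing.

Year 1984: gap = -2.7 × (5.76 - 4.47) = -3.483%, loss ≈ 22774 × 3.483/100 ≈ 793.
Year 1985: gap = -2.7 × (8.12 - 4.47) = -9.855%, loss ≈ 22774 × 9.855/100 ≈ 2244.
Year 1986: gap = -2.7 × (6.79 - 4.47) = -6.264%, loss ≈ 22774 × 6.264/100 ≈ 1427.
Year 1987: gap = -2.7 × (7.77 - 4.47) = -8.91%, loss ≈ 22774 × 8.91/100 ≈ 2029.
Total lost output = 793 + 2244 + 1427 + 2029 = 6493 billion.

$6,493 billion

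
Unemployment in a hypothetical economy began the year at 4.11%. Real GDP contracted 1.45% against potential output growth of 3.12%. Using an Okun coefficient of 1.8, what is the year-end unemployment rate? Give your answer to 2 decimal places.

Growth-rate Okun's law: g_Y = g_Y* - β × Δu, so Δu = (g_Y* - g_Y)/β.
Δu = (3.12 + 1.45)/1.8 = 4.57/1.8 = 2.54 percentage points.
Year-end unemployment = 4.11 + 2.54 = 6.65%.

6.65%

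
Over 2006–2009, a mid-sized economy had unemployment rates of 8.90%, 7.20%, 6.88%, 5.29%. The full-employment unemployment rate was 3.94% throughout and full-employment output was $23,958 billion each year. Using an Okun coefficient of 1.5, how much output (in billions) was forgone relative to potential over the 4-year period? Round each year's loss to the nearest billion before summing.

Year 2006: gap = -1.5 × (8.9 - 3.94) = -7.44%, loss ≈ 23958 × 7.44/100 ≈ 1782.
Year 2007: gap = -1.5 × (7.2 - 3.94) = -4.89%, loss ≈ 23958 × 4.89/100 ≈ 1172.
Year 2008: gap = -1.5 × (6.88 - 3.94) = -4.41%, loss ≈ 23958 × 4.41/100 ≈ 1057.
Year 2009: gap = -1.5 × (5.29 - 3.94) = -2.025%, loss ≈ 23958 × 2.025/100 ≈ 485.
Total lost output = 1782 + 1172 + 1057 + 485 = 4496 billion.

$4,496 billion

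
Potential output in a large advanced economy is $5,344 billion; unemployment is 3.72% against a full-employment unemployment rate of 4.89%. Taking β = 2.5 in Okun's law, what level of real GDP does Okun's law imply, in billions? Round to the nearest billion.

Unemployment gap = 3.72 - 4.89 = -1.17 points, so the output gap is -2.5 × (-1.17) = 2.925%.
Actual GDP = 5344 × (1 + 2.925/100) = 5344 × 1.02925 ≈ 5500 billion.

$5,500 billion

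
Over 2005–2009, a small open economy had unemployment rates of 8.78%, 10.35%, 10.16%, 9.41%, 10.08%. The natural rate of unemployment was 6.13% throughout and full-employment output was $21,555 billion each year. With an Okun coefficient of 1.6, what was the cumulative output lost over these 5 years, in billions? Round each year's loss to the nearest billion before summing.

Year 2005: gap = -1.6 × (8.78 - 6.13) = -4.24%, loss ≈ 21555 × 4.24/100 ≈ 914.
Year 2006: gap = -1.6 × (10.35 - 6.13) = -6.752%, loss ≈ 21555 × 6.752/100 ≈ 1455.
Year 2007: gap = -1.6 × (10.16 - 6.13) = -6.448%, loss ≈ 21555 × 6.448/100 ≈ 1390.
Year 2008: gap = -1.6 × (9.41 - 6.13) = -5.248%, loss ≈ 21555 × 5.248/100 ≈ 1131.
Year 2009: gap = -1.6 × (10.08 - 6.13) = -6.32%, loss ≈ 21555 × 6.32/100 ≈ 1362.
Total lost output = 914 + 1455 + 1390 + 1131 + 1362 = 6252 billion.

$6,252 billion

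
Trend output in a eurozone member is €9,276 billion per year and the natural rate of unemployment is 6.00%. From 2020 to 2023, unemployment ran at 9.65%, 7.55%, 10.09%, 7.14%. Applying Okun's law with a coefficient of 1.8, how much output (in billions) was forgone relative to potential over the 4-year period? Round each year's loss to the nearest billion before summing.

€1,741 billion

Year 2020: gap = -1.8 × (9.65 - 6) = -6.57%, loss ≈ 9276 × 6.57/100 ≈ 609.
Year 2021: gap = -1.8 × (7.55 - 6) = -2.79%, loss ≈ 9276 × 2.79/100 ≈ 259.
Year 2022: gap = -1.8 × (10.09 - 6) = -7.362%, loss ≈ 9276 × 7.362/100 ≈ 683.
Year 2023: gap = -1.8 × (7.14 - 6) = -2.052%, loss ≈ 9276 × 2.052/100 ≈ 190.
Total lost output = 609 + 259 + 683 + 190 = 1741 billion.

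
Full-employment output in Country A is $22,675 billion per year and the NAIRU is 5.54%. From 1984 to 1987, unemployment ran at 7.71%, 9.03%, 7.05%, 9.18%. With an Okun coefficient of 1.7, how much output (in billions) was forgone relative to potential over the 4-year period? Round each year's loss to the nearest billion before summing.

Year 1984: gap = -1.7 × (7.71 - 5.54) = -3.689%, loss ≈ 22675 × 3.689/100 ≈ 836.
Year 1985: gap = -1.7 × (9.03 - 5.54) = -5.933%, loss ≈ 22675 × 5.933/100 ≈ 1345.
Year 1986: gap = -1.7 × (7.05 - 5.54) = -2.567%, loss ≈ 22675 × 2.567/100 ≈ 582.
Year 1987: gap = -1.7 × (9.18 - 5.54) = -6.188%, loss ≈ 22675 × 6.188/100 ≈ 1403.
Total lost output = 836 + 1345 + 582 + 1403 = 4166 billion.

$4,166 billion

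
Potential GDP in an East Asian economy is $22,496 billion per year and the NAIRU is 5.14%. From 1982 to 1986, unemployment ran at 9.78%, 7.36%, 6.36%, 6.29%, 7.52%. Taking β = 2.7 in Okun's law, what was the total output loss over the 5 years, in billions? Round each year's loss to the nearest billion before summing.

$7,052 billion

Year 1982: gap = -2.7 × (9.78 - 5.14) = -12.528%, loss ≈ 22496 × 12.528/100 ≈ 2818.
Year 1983: gap = -2.7 × (7.36 - 5.14) = -5.994%, loss ≈ 22496 × 5.994/100 ≈ 1348.
Year 1984: gap = -2.7 × (6.36 - 5.14) = -3.294%, loss ≈ 22496 × 3.294/100 ≈ 741.
Year 1985: gap = -2.7 × (6.29 - 5.14) = -3.105%, loss ≈ 22496 × 3.105/100 ≈ 699.
Year 1986: gap = -2.7 × (7.52 - 5.14) = -6.426%, loss ≈ 22496 × 6.426/100 ≈ 1446.
Total lost output = 2818 + 1348 + 741 + 699 + 1446 = 7052 billion.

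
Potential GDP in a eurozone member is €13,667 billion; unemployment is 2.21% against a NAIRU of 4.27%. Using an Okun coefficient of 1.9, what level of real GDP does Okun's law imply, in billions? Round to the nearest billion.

Unemployment gap = 2.21 - 4.27 = -2.06 points, so the output gap is -1.9 × (-2.06) = 3.914%.
Actual GDP = 13667 × (1 + 3.914/100) = 13667 × 1.03914 ≈ 14202 billion.

€14,202 billion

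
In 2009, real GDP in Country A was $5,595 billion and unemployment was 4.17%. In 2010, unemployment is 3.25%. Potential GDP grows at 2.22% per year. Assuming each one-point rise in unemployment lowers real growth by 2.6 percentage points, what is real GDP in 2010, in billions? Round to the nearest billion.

$5,853 billion

Δu = 3.25 - 4.17 = -0.92 points.
Okun's law (growth form): g_Y = g_Y* - β × Δu = 2.22 - 2.6 × (-0.92) = 2.22 + 2.392 = 4.612%.
Real GDP in the next year = 5595 × (1 + 4.612/100) = 5595 × 1.04612 ≈ 5853 billion.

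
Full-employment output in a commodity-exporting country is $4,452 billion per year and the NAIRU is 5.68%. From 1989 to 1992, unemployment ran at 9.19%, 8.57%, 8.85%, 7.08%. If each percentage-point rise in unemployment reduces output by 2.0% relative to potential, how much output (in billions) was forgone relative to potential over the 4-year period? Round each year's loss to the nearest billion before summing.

Year 1989: gap = -2.0 × (9.19 - 5.68) = -7.02%, loss ≈ 4452 × 7.02/100 ≈ 313.
Year 1990: gap = -2.0 × (8.57 - 5.68) = -5.78%, loss ≈ 4452 × 5.78/100 ≈ 257.
Year 1991: gap = -2.0 × (8.85 - 5.68) = -6.34%, loss ≈ 4452 × 6.34/100 ≈ 282.
Year 1992: gap = -2.0 × (7.08 - 5.68) = -2.8%, loss ≈ 4452 × 2.8/100 ≈ 125.
Total lost output = 313 + 257 + 282 + 125 = 977 billion.

$977 billion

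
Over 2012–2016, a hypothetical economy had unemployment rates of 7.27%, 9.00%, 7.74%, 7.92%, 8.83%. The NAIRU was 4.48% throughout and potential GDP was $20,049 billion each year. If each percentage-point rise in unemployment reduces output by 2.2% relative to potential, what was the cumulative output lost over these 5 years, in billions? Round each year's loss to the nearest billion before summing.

Year 2012: gap = -2.2 × (7.27 - 4.48) = -6.138%, loss ≈ 20049 × 6.138/100 ≈ 1231.
Year 2013: gap = -2.2 × (9 - 4.48) = -9.944%, loss ≈ 20049 × 9.944/100 ≈ 1994.
Year 2014: gap = -2.2 × (7.74 - 4.48) = -7.172%, loss ≈ 20049 × 7.172/100 ≈ 1438.
Year 2015: gap = -2.2 × (7.92 - 4.48) = -7.568%, loss ≈ 20049 × 7.568/100 ≈ 1517.
Year 2016: gap = -2.2 × (8.83 - 4.48) = -9.57%, loss ≈ 20049 × 9.57/100 ≈ 1919.
Total lost output = 1231 + 1994 + 1438 + 1517 + 1919 = 8099 billion.

$8,099 billion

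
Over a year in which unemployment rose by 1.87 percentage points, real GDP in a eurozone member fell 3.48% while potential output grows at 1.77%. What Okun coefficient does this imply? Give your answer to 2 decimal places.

Growth form: g_Y = g_Y* - β × Δu, so β = (g_Y* - g_Y)/Δu.
β = (1.77 + 3.48)/1.87 = 5.25/1.87 = 2.81.

β ≈ 2.81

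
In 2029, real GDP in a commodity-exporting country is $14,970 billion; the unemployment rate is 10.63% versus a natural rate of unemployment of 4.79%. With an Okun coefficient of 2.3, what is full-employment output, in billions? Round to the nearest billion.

$17,293 billion

Unemployment gap = 10.63 - 4.79 = 5.84 points, so output gap = -2.3 × 5.84 = -13.432%.
Since Y = Y* × (1 + gap/100), Y* = 14970/0.86568 ≈ 17293 billion.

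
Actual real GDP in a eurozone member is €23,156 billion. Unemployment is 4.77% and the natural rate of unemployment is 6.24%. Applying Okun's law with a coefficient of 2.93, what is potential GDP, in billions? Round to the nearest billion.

€22,200 billion

Unemployment gap = 4.77 - 6.24 = -1.47 points, so output gap = -2.93 × (-1.47) = 4.3071%.
Since Y = Y* × (1 + gap/100), Y* = 23156/1.043071 ≈ 22200 billion.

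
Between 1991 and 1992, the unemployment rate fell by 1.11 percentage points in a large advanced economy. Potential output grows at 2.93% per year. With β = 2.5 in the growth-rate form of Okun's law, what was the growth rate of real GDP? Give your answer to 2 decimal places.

5.71%

Growth-rate Okun's law: g_Y = g_Y* - β × Δu.
g_Y = 2.93 - 2.5 × (-1.11) = 2.93 + 2.775 = 5.705%, i.e. 5.71% to 2 d.p.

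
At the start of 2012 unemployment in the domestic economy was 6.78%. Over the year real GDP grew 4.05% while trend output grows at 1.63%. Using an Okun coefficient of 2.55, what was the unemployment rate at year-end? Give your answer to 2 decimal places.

5.83%

Growth-rate Okun's law: g_Y = g_Y* - β × Δu, so Δu = (g_Y* - g_Y)/β.
Δu = (1.63 - 4.05)/2.55 = -2.42/2.55 = -0.95 percentage points.
Year-end unemployment = 6.78 - 0.95 = 5.83%.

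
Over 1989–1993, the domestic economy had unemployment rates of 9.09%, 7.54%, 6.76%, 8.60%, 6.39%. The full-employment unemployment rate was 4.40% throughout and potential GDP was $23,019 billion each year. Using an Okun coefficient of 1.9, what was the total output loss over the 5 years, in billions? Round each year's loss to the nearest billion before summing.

$7,163 billion

Year 1989: gap = -1.9 × (9.09 - 4.4) = -8.911%, loss ≈ 23019 × 8.911/100 ≈ 2051.
Year 1990: gap = -1.9 × (7.54 - 4.4) = -5.966%, loss ≈ 23019 × 5.966/100 ≈ 1373.
Year 1991: gap = -1.9 × (6.76 - 4.4) = -4.484%, loss ≈ 23019 × 4.484/100 ≈ 1032.
Year 1992: gap = -1.9 × (8.6 - 4.4) = -7.98%, loss ≈ 23019 × 7.98/100 ≈ 1837.
Year 1993: gap = -1.9 × (6.39 - 4.4) = -3.781%, loss ≈ 23019 × 3.781/100 ≈ 870.
Total lost output = 2051 + 1373 + 1032 + 1837 + 870 = 7163 billion.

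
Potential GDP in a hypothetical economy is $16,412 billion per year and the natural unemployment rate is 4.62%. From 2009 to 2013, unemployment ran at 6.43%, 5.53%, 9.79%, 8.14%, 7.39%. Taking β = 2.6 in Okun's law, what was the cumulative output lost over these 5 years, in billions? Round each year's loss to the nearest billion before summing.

$6,050 billion

Year 2009: gap = -2.6 × (6.43 - 4.62) = -4.706%, loss ≈ 16412 × 4.706/100 ≈ 772.
Year 2010: gap = -2.6 × (5.53 - 4.62) = -2.366%, loss ≈ 16412 × 2.366/100 ≈ 388.
Year 2011: gap = -2.6 × (9.79 - 4.62) = -13.442%, loss ≈ 16412 × 13.442/100 ≈ 2206.
Year 2012: gap = -2.6 × (8.14 - 4.62) = -9.152%, loss ≈ 16412 × 9.152/100 ≈ 1502.
Year 2013: gap = -2.6 × (7.39 - 4.62) = -7.202%, loss ≈ 16412 × 7.202/100 ≈ 1182.
Total lost output = 772 + 388 + 2206 + 1502 + 1182 = 6050 billion.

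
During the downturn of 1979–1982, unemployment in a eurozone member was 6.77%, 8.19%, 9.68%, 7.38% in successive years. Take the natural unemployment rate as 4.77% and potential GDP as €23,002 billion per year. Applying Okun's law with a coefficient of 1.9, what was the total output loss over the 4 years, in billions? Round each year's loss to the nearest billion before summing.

€5,656 billion

Year 1979: gap = -1.9 × (6.77 - 4.77) = -3.8%, loss ≈ 23002 × 3.8/100 ≈ 874.
Year 1980: gap = -1.9 × (8.19 - 4.77) = -6.498%, loss ≈ 23002 × 6.498/100 ≈ 1495.
Year 1981: gap = -1.9 × (9.68 - 4.77) = -9.329%, loss ≈ 23002 × 9.329/100 ≈ 2146.
Year 1982: gap = -1.9 × (7.38 - 4.77) = -4.959%, loss ≈ 23002 × 4.959/100 ≈ 1141.
Total lost output = 874 + 1495 + 2146 + 1141 = 5656 billion.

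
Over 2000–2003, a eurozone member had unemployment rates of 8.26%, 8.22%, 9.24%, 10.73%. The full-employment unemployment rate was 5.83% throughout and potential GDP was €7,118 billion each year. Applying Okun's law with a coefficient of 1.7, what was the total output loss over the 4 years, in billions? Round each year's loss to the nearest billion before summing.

Year 2000: gap = -1.7 × (8.26 - 5.83) = -4.131%, loss ≈ 7118 × 4.131/100 ≈ 294.
Year 2001: gap = -1.7 × (8.22 - 5.83) = -4.063%, loss ≈ 7118 × 4.063/100 ≈ 289.
Year 2002: gap = -1.7 × (9.24 - 5.83) = -5.797%, loss ≈ 7118 × 5.797/100 ≈ 413.
Year 2003: gap = -1.7 × (10.73 - 5.83) = -8.33%, loss ≈ 7118 × 8.33/100 ≈ 593.
Total lost output = 294 + 289 + 413 + 593 = 1589 billion.

€1,589 billion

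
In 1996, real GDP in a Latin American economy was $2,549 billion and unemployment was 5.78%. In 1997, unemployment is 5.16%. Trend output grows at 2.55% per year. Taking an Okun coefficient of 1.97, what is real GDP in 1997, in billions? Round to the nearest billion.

$2,645 billion

Δu = 5.16 - 5.78 = -0.62 points.
Okun's law (growth form): g_Y = g_Y* - β × Δu = 2.55 - 1.97 × (-0.62) = 2.55 + 1.2214 = 3.7714%.
Real GDP in the next year = 2549 × (1 + 3.7714/100) = 2549 × 1.037714 ≈ 2645 billion.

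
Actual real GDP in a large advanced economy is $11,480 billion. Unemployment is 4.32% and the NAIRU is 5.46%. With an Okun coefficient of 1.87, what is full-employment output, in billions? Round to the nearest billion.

$11,240 billion

Unemployment gap = 4.32 - 5.46 = -1.14 points, so output gap = -1.87 × (-1.14) = 2.1318%.
Since Y = Y* × (1 + gap/100), Y* = 11480/1.021318 ≈ 11240 billion.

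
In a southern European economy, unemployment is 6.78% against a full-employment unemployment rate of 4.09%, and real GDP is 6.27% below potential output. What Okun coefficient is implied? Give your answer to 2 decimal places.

β ≈ 2.33

Okun's law: output gap = -β × (u - u*).
-6.27 = -β × (6.78 - 4.09) = -β × 2.69, so β = 6.27/2.69 = 2.33.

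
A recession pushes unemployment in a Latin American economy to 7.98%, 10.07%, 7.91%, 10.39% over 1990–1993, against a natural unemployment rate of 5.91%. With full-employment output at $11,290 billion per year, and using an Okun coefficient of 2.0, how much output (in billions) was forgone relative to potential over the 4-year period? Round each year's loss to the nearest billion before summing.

Year 1990: gap = -2.0 × (7.98 - 5.91) = -4.14%, loss ≈ 11290 × 4.14/100 ≈ 467.
Year 1991: gap = -2.0 × (10.07 - 5.91) = -8.32%, loss ≈ 11290 × 8.32/100 ≈ 939.
Year 1992: gap = -2.0 × (7.91 - 5.91) = -4%, loss ≈ 11290 × 4/100 ≈ 452.
Year 1993: gap = -2.0 × (10.39 - 5.91) = -8.96%, loss ≈ 11290 × 8.96/100 ≈ 1012.
Total lost output = 467 + 939 + 452 + 1012 = 2870 billion.

$2,870 billion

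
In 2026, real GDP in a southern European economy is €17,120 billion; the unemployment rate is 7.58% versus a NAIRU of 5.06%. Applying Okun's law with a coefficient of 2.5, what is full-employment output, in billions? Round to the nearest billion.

Unemployment gap = 7.58 - 5.06 = 2.52 points, so output gap = -2.5 × 2.52 = -6.3%.
Since Y = Y* × (1 + gap/100), Y* = 17120/0.937 ≈ 18271 billion.

€18,271 billion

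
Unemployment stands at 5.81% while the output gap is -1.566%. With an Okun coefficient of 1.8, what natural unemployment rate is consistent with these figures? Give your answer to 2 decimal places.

4.94%

From Okun's law, u - u* = -(output gap)/β = -(-1.566)/1.8 = 0.87 points.
So u* = 5.81 - 0.87 = 4.94%.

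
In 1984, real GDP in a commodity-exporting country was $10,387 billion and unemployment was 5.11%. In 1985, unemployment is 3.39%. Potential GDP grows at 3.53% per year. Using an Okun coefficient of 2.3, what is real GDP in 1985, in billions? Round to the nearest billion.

$11,165 billion

Δu = 3.39 - 5.11 = -1.72 points.
Okun's law (growth form): g_Y = g_Y* - β × Δu = 3.53 - 2.3 × (-1.72) = 3.53 + 3.956 = 7.486%.
Real GDP in the next year = 10387 × (1 + 7.486/100) = 10387 × 1.07486 ≈ 11165 billion.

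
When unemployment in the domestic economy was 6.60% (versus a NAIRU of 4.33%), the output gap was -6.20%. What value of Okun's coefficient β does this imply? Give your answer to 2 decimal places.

Okun's law: output gap = -β × (u - u*).
-6.20 = -β × (6.6 - 4.33) = -β × 2.27, so β = 6.2/2.27 = 2.73.

β ≈ 2.73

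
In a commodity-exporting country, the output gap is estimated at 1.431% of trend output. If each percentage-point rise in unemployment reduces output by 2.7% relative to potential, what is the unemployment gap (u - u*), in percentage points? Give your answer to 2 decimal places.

-0.53 percentage points

Okun's law: output gap = -β × (u - u*), so u - u* = -(output gap)/β.
u - u* = -(1.431)/2.7 = -0.53 percentage points.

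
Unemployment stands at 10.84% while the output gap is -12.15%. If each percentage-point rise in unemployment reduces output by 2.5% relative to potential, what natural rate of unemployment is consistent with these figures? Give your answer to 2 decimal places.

From Okun's law, u - u* = -(output gap)/β = -(-12.15)/2.5 = 4.86 points.
So u* = 10.84 - 4.86 = 5.98%.

5.98%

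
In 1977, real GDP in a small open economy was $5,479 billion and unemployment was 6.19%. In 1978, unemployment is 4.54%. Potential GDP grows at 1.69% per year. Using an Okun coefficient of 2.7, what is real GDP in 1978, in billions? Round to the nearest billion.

$5,816 billion

Δu = 4.54 - 6.19 = -1.65 points.
Okun's law (growth form): g_Y = g_Y* - β × Δu = 1.69 - 2.7 × (-1.65) = 1.69 + 4.455 = 6.145%.
Real GDP in the next year = 5479 × (1 + 6.145/100) = 5479 × 1.06145 ≈ 5816 billion.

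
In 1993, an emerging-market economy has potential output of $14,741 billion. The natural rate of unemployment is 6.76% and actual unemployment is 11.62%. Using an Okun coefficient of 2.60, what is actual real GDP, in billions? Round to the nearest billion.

$12,878 billion

Unemployment gap = 11.62 - 6.76 = 4.86 points, so the output gap is -2.6 × 4.86 = -12.636%.
Actual GDP = 14741 × (1 - 12.636/100) = 14741 × 0.87364 ≈ 12878 billion.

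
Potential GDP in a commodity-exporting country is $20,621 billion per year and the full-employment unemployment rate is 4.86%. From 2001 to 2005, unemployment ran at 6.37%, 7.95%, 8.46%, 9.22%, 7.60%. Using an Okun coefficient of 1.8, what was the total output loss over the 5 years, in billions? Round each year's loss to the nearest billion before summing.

$5,678 billion

Year 2001: gap = -1.8 × (6.37 - 4.86) = -2.718%, loss ≈ 20621 × 2.718/100 ≈ 560.
Year 2002: gap = -1.8 × (7.95 - 4.86) = -5.562%, loss ≈ 20621 × 5.562/100 ≈ 1147.
Year 2003: gap = -1.8 × (8.46 - 4.86) = -6.48%, loss ≈ 20621 × 6.48/100 ≈ 1336.
Year 2004: gap = -1.8 × (9.22 - 4.86) = -7.848%, loss ≈ 20621 × 7.848/100 ≈ 1618.
Year 2005: gap = -1.8 × (7.6 - 4.86) = -4.932%, loss ≈ 20621 × 4.932/100 ≈ 1017.
Total lost output = 560 + 1147 + 1336 + 1618 + 1017 = 5678 billion.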